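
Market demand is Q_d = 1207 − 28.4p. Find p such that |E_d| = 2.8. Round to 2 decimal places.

31.32

Set −bp/(a − bp) = −2.8 ⇒ bp = 2.8(a − bp) ⇒ bp(1+2.8) = 2.8·a.
p = 2.8·1207/(28.4·3.8) ≈ 31.32.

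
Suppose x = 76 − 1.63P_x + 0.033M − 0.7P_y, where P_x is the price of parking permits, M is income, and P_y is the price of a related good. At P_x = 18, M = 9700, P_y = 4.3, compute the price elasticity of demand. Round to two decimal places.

-0.08

Substituting, x = 76 − 1.63(18) + 0.033(9700) − 0.7(4.3) = 76 − 29.34 + 320.1 − 3.01 = 363.75.
∂x/∂P_x = −1.63, so E_p = (−1.63)·(18/363.75) ≈ -0.08.
|E_p| < 1: demand is inelastic.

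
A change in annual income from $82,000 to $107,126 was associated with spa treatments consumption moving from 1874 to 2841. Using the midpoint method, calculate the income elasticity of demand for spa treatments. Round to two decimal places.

1.54

%ΔQ = (2841 − 1874)/[(1874+2841)/2] = 967/2357.5 ≈ 0.4102.
%ΔI = (107,126 − 82,000)/[(82,000+107,126)/2] = 25126/94563 ≈ 0.2657.
E_I = %ΔQ/%ΔI ≈ 1.54.
E_I > 1: normal good (luxury).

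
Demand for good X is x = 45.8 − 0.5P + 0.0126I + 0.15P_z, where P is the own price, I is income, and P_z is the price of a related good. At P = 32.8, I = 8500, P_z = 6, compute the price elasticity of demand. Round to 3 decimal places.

-0.119

First evaluate x: 45.8 − 0.5(32.8) + 0.0126(8500) + 0.15(6) = 45.8 − 16.4 + 107.1 + 0.9 = 137.4.
∂x/∂P = −0.5, so E_p = (−0.5)·(32.8/137.4) ≈ -0.119.
|E_p| < 1: demand is inelastic.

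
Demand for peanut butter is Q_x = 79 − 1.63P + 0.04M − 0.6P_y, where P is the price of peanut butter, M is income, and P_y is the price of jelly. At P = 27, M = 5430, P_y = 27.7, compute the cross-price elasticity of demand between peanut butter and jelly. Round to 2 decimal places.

At the given point, Q_x = 79 − 1.63(27) + 0.04(5430) − 0.6(27.7) = 79 − 44.01 + 217.2 − 16.62 = 235.57.
∂Q_x/∂P_y = −0.6, so E_xy = -0.6·(27.7/235.57) ≈ -0.07.
E_xy < 0: the goods are complements.

-0.07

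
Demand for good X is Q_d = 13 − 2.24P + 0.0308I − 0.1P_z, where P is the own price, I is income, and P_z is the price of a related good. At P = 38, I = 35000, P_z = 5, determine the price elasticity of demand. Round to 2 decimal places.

-0.08

At the given point, Q_d = 13 − 2.24(38) + 0.0308(35000) − 0.1(5) = 13 − 85.12 + 1078 − 0.5 = 1005.38.
∂Q_d/∂P = −2.24, so E_p = (−2.24)·(38/1005.38) ≈ -0.08.
|E_p| < 1: demand is inelastic.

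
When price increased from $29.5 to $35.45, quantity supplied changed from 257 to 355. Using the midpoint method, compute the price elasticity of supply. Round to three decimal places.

1.748

%Δq = (355 − 257)/[(257 + 355)/2] = 98/306 ≈ 0.3203.
%ΔP = (35.45 − 29.5)/[(29.5 + 35.45)/2] = 5.95/32.475 ≈ 0.1832.
Arc elasticity E = %Δq/%ΔP ≈ 0.3203/0.1832 ≈ 1.748.
|E| > 1: supply is elastic over this range.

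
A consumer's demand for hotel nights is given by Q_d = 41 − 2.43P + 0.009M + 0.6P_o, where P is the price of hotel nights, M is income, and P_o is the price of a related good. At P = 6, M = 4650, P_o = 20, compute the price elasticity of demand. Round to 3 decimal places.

-0.182

First evaluate Q_d: 41 − 2.43(6) + 0.009(4650) + 0.6(20) = 41 − 14.58 + 41.85 + 12 = 80.27.
∂Q_d/∂P = −2.43, so E_p = (−2.43)·(6/80.27) ≈ -0.182.
|E_p| < 1: demand is inelastic.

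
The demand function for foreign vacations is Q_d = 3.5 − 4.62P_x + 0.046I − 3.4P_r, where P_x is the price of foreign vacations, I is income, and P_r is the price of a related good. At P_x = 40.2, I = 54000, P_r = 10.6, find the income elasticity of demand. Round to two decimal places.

First evaluate Q_d: 3.5 − 4.62(40.2) + 0.046(54000) − 3.4(10.6) = 3.5 − 185.724 + 2484 − 36.04 = 2265.736.
∂Q_d/∂I = +0.046, so E_I = 0.046·(54000/2265.736) ≈ 1.10.
E_I > 1: normal good (luxury).

1.10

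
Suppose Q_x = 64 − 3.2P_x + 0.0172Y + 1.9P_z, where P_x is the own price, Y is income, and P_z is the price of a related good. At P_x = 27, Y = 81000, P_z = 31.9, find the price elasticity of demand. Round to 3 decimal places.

-0.060

First evaluate Q_x: 64 − 3.2(27) + 0.0172(81000) + 1.9(31.9) = 64 − 86.4 + 1393.2 + 60.61 = 1431.41.
∂Q_x/∂P_x = −3.2, so E_p = (−3.2)·(27/1431.41) ≈ -0.060.
|E_p| < 1: demand is inelastic.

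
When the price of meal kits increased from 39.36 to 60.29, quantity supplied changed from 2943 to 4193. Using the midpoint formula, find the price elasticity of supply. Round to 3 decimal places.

0.834

%Δq = (4193 − 2943)/[(2943 + 4193)/2] = 1250/3568 ≈ 0.3503.
%Δp = (60.29 − 39.36)/[(39.36 + 60.29)/2] = 20.93/49.825 ≈ 0.4201.
Arc elasticity E = %Δq/%Δp ≈ 0.3503/0.4201 ≈ 0.834.
|E| < 1: supply is inelastic over this range.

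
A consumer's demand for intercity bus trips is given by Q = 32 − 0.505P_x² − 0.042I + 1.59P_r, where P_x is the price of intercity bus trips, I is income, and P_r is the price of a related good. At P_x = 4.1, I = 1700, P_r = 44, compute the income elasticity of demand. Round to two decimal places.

Q = 32 − 0.505(4.1)² − 0.042(1700) + 1.59(44) = 32 − 8.4891 − 71.4 + 69.96 = 22.071.
∂Q/∂I = −0.042, so E_I = -0.042·(1700/22.071) ≈ -3.24.
E_I < 0: inferior good.

-3.24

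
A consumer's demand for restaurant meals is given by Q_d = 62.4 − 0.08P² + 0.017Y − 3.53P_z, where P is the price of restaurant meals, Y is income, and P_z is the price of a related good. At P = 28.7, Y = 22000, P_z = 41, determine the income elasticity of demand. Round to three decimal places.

1.657

Evaluating quantity at (P, Y, P_z) gives Q_d = 62.4 − 0.08(28.7)² + 0.017(22000) − 3.53(41) = 62.4 − 65.8952 + 374 − 144.73 = 225.7748.
∂Q_d/∂Y = +0.017, so E_I = 0.017·(22000/225.7748) ≈ 1.657.
E_I > 1: normal good (luxury).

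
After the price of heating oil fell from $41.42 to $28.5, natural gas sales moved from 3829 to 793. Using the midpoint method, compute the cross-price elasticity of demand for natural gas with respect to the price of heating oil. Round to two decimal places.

%ΔQ_x = (793 − 3829)/[(3829+793)/2] = -3036/2311 ≈ -1.3137.
%ΔP_y = (28.5 − 41.42)/[(41.42+28.5)/2] ≈ -0.3696.
E_xy = -1.3137/-0.3696 ≈ 3.55.
E_xy > 0, so natural gas and heating oil are substitutes.

3.55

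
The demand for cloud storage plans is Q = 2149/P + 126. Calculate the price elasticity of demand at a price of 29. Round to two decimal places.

-0.37

At P = 29, Q = 200.1034.
dQ/dP = −2149/P² = −2.5553.
Point elasticity E = (dQ/dP)·(P/Q) = -2.5553 × 29/200.1034 ≈ -0.37.
|E| < 1, so demand is inelastic at this price.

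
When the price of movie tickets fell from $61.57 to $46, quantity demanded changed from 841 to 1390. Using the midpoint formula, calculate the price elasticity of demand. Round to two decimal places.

%Δq = (1390 − 841)/[(841 + 1390)/2] = 549/1115.5 ≈ 0.4922.
%ΔP = (46 − 61.57)/[(61.57 + 46)/2] = -15.57/53.785 ≈ -0.2895.
Arc elasticity E = %Δq/%ΔP ≈ 0.4922/-0.2895 ≈ -1.70.
|E| > 1: demand is elastic over this range.

-1.70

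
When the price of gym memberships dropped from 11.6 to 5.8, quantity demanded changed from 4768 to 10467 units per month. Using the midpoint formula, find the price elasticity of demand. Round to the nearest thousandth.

%ΔQ = (10467 − 4768)/[(4768 + 10467)/2] = 5699/7617.5 ≈ 0.7481.
%ΔP = (5.8 − 11.6)/[(11.6 + 5.8)/2] = -5.8/8.7 ≈ -0.6667.
Arc elasticity E = %ΔQ/%ΔP ≈ 0.7481/-0.6667 ≈ -1.122.
|E| > 1: demand is elastic over this range.

-1.122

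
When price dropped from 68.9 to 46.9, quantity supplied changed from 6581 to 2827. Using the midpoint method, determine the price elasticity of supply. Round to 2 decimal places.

2.10

%Δq = (2827 − 6581)/[(6581 + 2827)/2] = -3754/4704 ≈ -0.7980.
%Δp = (46.9 − 68.9)/[(68.9 + 46.9)/2] = -22/57.9 ≈ -0.3800.
Arc elasticity E = %Δq/%Δp ≈ -0.7980/-0.3800 ≈ 2.10.
|E| > 1: supply is elastic over this range.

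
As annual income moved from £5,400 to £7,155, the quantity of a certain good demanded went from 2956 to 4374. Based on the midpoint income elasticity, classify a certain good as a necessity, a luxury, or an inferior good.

luxury

%ΔQ = (4374 − 2956)/[(2956+4374)/2] = 1418/3665 ≈ 0.3869.
%ΔY = (7,155 − 5,400)/[(5,400+7,155)/2] = 1755/6277.5 ≈ 0.2796.
E_I = %ΔQ/%ΔY ≈ 1.384.
E_I > 1: normal good (luxury).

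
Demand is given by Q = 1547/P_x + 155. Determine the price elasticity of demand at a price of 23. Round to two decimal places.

At P_x = 23, Q = 222.2609.
dQ/dP_x = −1547/P_x² = −2.9244.
Point elasticity E = (dQ/dP_x)·(P_x/Q) = -2.9244 × 23/222.2609 ≈ -0.30.
|E| < 1, so demand is inelastic at this price.

-0.30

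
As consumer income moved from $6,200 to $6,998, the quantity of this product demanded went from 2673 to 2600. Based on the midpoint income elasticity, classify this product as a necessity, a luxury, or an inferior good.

%ΔQ = (2600 − 2673)/[(2673+2600)/2] = -73/2636.5 ≈ -0.0277.
%ΔI = (6,998 − 6,200)/[(6,200+6,998)/2] = 798/6599 ≈ 0.1209.
E_I = %ΔQ/%ΔI ≈ -0.229.
E_I < 0: inferior good.

inferior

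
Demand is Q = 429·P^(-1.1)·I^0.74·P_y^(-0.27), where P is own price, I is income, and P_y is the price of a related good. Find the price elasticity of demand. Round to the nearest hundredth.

For a Cobb–Douglas (constant-elasticity) form Q = A·P^α·…, the elasticity with respect to P equals the exponent α at every point.
Here the exponent on P is -1.1, so the price elasticity of demand is -1.10.

-1.10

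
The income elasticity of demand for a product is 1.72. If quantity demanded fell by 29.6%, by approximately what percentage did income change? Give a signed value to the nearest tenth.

%ΔQ ≈ E × %ΔI ⇒ %ΔI = %ΔQ / E = (-29.6%)/(1.72) ≈ -17.2%.

-17.2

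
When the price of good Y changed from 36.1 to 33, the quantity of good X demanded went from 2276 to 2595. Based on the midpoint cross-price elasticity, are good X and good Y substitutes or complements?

complements

%ΔQ_x = (2595 − 2276)/[(2276+2595)/2] = 319/2435.5 ≈ 0.1310.
%ΔP_y = (33 − 36.1)/[(36.1+33)/2] ≈ -0.0897.
E_xy = 0.1310/-0.0897 ≈ -1.460.
E_xy < 0, so the goods are complements.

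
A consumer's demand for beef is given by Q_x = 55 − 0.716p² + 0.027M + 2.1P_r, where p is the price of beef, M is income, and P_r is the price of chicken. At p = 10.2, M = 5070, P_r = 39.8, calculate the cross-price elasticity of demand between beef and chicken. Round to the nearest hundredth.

Substituting, Q_x = 55 − 0.716(10.2)² + 0.027(5070) + 2.1(39.8) = 55 − 74.4926 + 136.89 + 83.58 = 200.9774.
∂Q_x/∂P_r = +2.1, so E_xy = 2.1·(39.8/200.9774) ≈ 0.42.
E_xy > 0: the goods are substitutes.

0.42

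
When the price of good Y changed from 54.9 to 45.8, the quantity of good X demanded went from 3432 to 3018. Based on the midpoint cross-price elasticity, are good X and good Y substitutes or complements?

substitutes

%ΔQ_x = (3018 − 3432)/[(3432+3018)/2] = -414/3225 ≈ -0.1284.
%ΔP_y = (45.8 − 54.9)/[(54.9+45.8)/2] ≈ -0.1807.
E_xy = -0.1284/-0.1807 ≈ 0.710.
E_xy > 0, so the goods are substitutes.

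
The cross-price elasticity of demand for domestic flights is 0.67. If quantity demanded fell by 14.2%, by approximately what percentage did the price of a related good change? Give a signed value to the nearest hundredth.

%ΔQ ≈ E × %ΔP_y ⇒ %ΔP_y = %ΔQ / E = (-14.2%)/(0.67) ≈ -21.19%.

-21.19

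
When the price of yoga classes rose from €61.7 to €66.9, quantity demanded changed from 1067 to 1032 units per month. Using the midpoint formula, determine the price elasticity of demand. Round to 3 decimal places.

-0.412

%ΔQ = (1032 − 1067)/[(1067 + 1032)/2] = -35/1049.5 ≈ -0.0333.
%ΔP = (66.9 − 61.7)/[(61.7 + 66.9)/2] = 5.2/64.3 ≈ 0.0809.
Arc elasticity E = %ΔQ/%ΔP ≈ -0.0333/0.0809 ≈ -0.412.
|E| < 1: demand is inelastic over this range.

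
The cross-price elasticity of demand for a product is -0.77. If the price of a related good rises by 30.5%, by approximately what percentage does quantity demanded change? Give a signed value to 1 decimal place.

%ΔQ ≈ E × %ΔP_y = (-0.77) × (30.5%) ≈ -23.5%.

-23.5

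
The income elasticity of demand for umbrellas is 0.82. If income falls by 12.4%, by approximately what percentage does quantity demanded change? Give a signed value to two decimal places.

-10.17

%ΔQ ≈ E × %ΔI = (0.82) × (-12.4%) ≈ -10.17%.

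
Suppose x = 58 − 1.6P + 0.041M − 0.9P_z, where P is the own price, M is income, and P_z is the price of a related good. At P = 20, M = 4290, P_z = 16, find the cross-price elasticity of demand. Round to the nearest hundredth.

At the given point, x = 58 − 1.6(20) + 0.041(4290) − 0.9(16) = 58 − 32 + 175.89 − 14.4 = 187.49.
∂x/∂P_z = −0.9, so E_xy = -0.9·(16/187.49) ≈ -0.08.
E_xy < 0: the goods are complements.

-0.08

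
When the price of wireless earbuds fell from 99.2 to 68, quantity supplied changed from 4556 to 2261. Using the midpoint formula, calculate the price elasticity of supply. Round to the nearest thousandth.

%ΔQ = (2261 − 4556)/[(4556 + 2261)/2] = -2295/3408.5 ≈ -0.6733.
%ΔP = (68 − 99.2)/[(99.2 + 68)/2] = -31.2/83.6 ≈ -0.3732.
Arc elasticity E = %ΔQ/%ΔP ≈ -0.6733/-0.3732 ≈ 1.804.
|E| > 1: supply is elastic over this range.

1.804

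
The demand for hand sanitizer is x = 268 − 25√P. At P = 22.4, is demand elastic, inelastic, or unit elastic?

At P = 22.4, x = 149.6784.
dx/dP = −25/(2√P) = −25/(2·4.7329).
Point elasticity E = (dx/dP)·(P/x) = -2.6411 × 22.4/149.6784 ≈ -0.395.
|E| ≈ 0.395 < 1, so demand is inelastic.

inelastic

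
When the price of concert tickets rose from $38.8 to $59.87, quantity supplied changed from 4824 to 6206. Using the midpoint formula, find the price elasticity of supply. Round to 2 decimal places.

0.59

%Δq = (6206 − 4824)/[(4824 + 6206)/2] = 1382/5515 ≈ 0.2506.
%Δp = (59.87 − 38.8)/[(38.8 + 59.87)/2] = 21.07/49.335 ≈ 0.4271.
Arc elasticity E = %Δq/%Δp ≈ 0.2506/0.4271 ≈ 0.59.
|E| < 1: supply is inelastic over this range.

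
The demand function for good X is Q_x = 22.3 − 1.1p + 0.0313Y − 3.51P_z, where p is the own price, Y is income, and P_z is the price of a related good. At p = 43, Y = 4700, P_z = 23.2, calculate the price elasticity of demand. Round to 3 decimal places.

-1.163

Q_x = 22.3 − 1.1(43) + 0.0313(4700) − 3.51(23.2) = 22.3 − 47.3 + 147.11 − 81.432 = 40.678.
∂Q_x/∂p = −1.1, so E_p = (−1.1)·(43/40.678) ≈ -1.163.
|E_p| > 1: demand is elastic.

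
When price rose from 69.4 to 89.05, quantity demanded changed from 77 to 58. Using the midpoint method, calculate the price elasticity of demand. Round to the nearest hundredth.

-1.13

%ΔQ = (58 − 77)/[(77 + 58)/2] = -19/67.5 ≈ -0.2815.
%Δp = (89.05 − 69.4)/[(69.4 + 89.05)/2] = 19.65/79.225 ≈ 0.2480.
Arc elasticity E = %ΔQ/%Δp ≈ -0.2815/0.2480 ≈ -1.13.
|E| > 1: demand is elastic over this range.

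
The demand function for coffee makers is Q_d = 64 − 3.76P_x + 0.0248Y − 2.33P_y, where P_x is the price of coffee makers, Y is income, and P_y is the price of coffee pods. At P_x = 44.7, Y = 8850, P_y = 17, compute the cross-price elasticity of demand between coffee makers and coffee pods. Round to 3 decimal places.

Substituting, Q_d = 64 − 3.76(44.7) + 0.0248(8850) − 2.33(17) = 64 − 168.072 + 219.48 − 39.61 = 75.798.
∂Q_d/∂P_y = −2.33, so E_xy = -2.33·(17/75.798) ≈ -0.523.
E_xy < 0: the goods are complements.

-0.523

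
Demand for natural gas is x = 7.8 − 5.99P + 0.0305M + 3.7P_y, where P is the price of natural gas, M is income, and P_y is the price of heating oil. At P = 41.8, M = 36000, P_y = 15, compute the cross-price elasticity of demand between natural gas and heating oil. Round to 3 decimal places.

x = 7.8 − 5.99(41.8) + 0.0305(36000) + 3.7(15) = 7.8 − 250.382 + 1098 + 55.5 = 910.918.
∂x/∂P_y = +3.7, so E_xy = 3.7·(15/910.918) ≈ 0.061.
E_xy > 0: the goods are substitutes.

0.061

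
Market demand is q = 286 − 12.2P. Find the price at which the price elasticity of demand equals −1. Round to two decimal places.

11.72

For linear demand q = a − bP, E = −bP/(a − bP). |E| = 1 ⇒ bP = a − bP ⇒ P = a/(2b).
P = 286/(2·12.2) ≈ 11.72.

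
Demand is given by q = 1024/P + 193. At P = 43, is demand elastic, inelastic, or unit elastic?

At P = 43, q = 216.814.
dq/dP = −1024/P² = −0.5538.
Point elasticity E = (dq/dP)·(P/q) = -0.5538 × 43/216.814 ≈ -0.110.
|E| ≈ 0.110 < 1, so demand is inelastic.

inelastic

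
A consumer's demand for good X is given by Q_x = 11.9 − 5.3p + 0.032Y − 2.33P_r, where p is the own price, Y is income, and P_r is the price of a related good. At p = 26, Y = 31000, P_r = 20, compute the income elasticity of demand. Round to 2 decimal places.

At the given point, Q_x = 11.9 − 5.3(26) + 0.032(31000) − 2.33(20) = 11.9 − 137.8 + 992 − 46.6 = 819.5.
∂Q_x/∂Y = +0.032, so E_I = 0.032·(31000/819.5) ≈ 1.21.
E_I > 1: normal good (luxury).

1.21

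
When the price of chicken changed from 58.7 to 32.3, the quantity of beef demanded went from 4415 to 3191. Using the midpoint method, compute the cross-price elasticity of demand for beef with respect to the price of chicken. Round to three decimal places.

%ΔQ_x = (3191 − 4415)/[(4415+3191)/2] = -1224/3803 ≈ -0.3219.
%ΔP_y = (32.3 − 58.7)/[(58.7+32.3)/2] ≈ -0.5802.
E_xy = -0.3219/-0.5802 ≈ 0.555.
E_xy > 0, so beef and chicken are substitutes.

0.555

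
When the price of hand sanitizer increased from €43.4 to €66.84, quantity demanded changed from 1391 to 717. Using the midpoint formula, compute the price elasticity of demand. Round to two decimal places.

-1.50

%Δq = (717 − 1391)/[(1391 + 717)/2] = -674/1054 ≈ -0.6395.
%Δp = (66.84 − 43.4)/[(43.4 + 66.84)/2] = 23.44/55.12 ≈ 0.4253.
Arc elasticity E = %Δq/%Δp ≈ -0.6395/0.4253 ≈ -1.50.
|E| > 1: demand is elastic over this range.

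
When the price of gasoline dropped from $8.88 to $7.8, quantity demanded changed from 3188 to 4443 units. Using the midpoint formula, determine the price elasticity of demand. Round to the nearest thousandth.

%ΔQ = (4443 − 3188)/[(3188 + 4443)/2] = 1255/3815.5 ≈ 0.3289.
%ΔP = (7.8 − 8.88)/[(8.88 + 7.8)/2] = -1.08/8.34 ≈ -0.1295.
Arc elasticity E = %ΔQ/%ΔP ≈ 0.3289/-0.1295 ≈ -2.540.
|E| > 1: demand is elastic over this range.

-2.540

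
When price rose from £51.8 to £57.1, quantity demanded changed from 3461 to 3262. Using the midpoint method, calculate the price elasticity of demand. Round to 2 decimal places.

-0.61

%Δq = (3262 − 3461)/[(3461 + 3262)/2] = -199/3361.5 ≈ -0.0592.
%ΔP = (57.1 − 51.8)/[(51.8 + 57.1)/2] = 5.3/54.45 ≈ 0.0973.
Arc elasticity E = %Δq/%ΔP ≈ -0.0592/0.0973 ≈ -0.61.
|E| < 1: demand is inelastic over this range.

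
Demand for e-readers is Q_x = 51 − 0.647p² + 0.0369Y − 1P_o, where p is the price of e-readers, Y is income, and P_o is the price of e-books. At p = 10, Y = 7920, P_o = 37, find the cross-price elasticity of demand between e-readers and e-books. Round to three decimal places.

-0.153

At the given point, Q_x = 51 − 0.647(10)² + 0.0369(7920) − 1(37) = 51 − 64.7 + 292.248 − 37 = 241.548.
∂Q_x/∂P_o = −1, so E_xy = -1·(37/241.548) ≈ -0.153.
E_xy < 0: the goods are complements.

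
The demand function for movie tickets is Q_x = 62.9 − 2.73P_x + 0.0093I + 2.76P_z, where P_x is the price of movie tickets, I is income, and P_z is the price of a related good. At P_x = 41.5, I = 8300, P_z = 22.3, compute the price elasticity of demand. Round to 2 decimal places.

First evaluate Q_x: 62.9 − 2.73(41.5) + 0.0093(8300) + 2.76(22.3) = 62.9 − 113.295 + 77.19 + 61.548 = 88.343.
∂Q_x/∂P_x = −2.73, so E_p = (−2.73)·(41.5/88.343) ≈ -1.28.
|E_p| > 1: demand is elastic.

-1.28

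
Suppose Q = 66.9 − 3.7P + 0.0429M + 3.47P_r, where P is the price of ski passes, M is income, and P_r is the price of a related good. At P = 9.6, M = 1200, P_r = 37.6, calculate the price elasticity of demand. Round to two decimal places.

-0.17

At the given point, Q = 66.9 − 3.7(9.6) + 0.0429(1200) + 3.47(37.6) = 66.9 − 35.52 + 51.48 + 130.472 = 213.332.
∂Q/∂P = −3.7, so E_p = (−3.7)·(9.6/213.332) ≈ -0.17.
|E_p| < 1: demand is inelastic.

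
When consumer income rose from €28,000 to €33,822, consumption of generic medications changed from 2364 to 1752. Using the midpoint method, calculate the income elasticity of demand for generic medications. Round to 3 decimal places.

%ΔQ = (1752 − 2364)/[(2364+1752)/2] = -612/2058 ≈ -0.2974.
%ΔM = (33,822 − 28,000)/[(28,000+33,822)/2] = 5822/30911 ≈ 0.1883.
E_I = %ΔQ/%ΔM ≈ -1.579.
E_I < 0: inferior good.

-1.579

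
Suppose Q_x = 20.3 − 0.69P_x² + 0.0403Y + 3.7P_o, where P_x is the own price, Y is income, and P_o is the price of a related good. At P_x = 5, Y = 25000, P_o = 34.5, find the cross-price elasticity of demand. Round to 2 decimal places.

Substituting, Q_x = 20.3 − 0.69(5)² + 0.0403(25000) + 3.7(34.5) = 20.3 − 17.25 + 1007.5 + 127.65 = 1138.2.
∂Q_x/∂P_o = +3.7, so E_xy = 3.7·(34.5/1138.2) ≈ 0.11.
E_xy > 0: the goods are substitutes.

0.11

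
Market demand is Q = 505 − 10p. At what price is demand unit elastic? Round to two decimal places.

For linear demand Q = a − bp, E = −bp/(a − bp). |E| = 1 ⇒ bp = a − bp ⇒ p = a/(2b).
p = 505/(2·10) = 25.25.

25.25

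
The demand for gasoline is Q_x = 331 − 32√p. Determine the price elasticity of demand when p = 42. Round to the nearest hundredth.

At p = 42, Q_x = 123.6163.
dQ_x/dp = −32/(2√p) = −32/(2·6.4807).
Point elasticity E = (dQ_x/dp)·(p/Q_x) = -2.4689 × 42/123.6163 ≈ -0.84.
|E| < 1, so demand is inelastic at this price.

-0.84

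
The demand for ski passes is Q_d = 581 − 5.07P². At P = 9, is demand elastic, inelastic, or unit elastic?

elastic

At P = 9, Q_d = 170.33.
dQ_d/dP = −2·5.07·P = −91.26.
Point elasticity E = (dQ_d/dP)·(P/Q_d) = -91.26 × 9/170.33 ≈ -4.822.
|E| ≈ 4.822 > 1, so demand is elastic.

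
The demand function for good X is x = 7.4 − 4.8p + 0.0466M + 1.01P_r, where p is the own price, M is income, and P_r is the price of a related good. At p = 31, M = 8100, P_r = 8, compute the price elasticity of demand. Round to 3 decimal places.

-0.609

At the given point, x = 7.4 − 4.8(31) + 0.0466(8100) + 1.01(8) = 7.4 − 148.8 + 377.46 + 8.08 = 244.14.
∂x/∂p = −4.8, so E_p = (−4.8)·(31/244.14) ≈ -0.609.
|E_p| < 1: demand is inelastic.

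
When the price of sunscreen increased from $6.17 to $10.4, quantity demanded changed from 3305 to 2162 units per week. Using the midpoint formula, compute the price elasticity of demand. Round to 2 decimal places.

-0.82

%ΔQ = (2162 − 3305)/[(3305 + 2162)/2] = -1143/2733.5 ≈ -0.4181.
%ΔP = (10.4 − 6.17)/[(6.17 + 10.4)/2] = 4.23/8.285 ≈ 0.5106.
Arc elasticity E = %ΔQ/%ΔP ≈ -0.4181/0.5106 ≈ -0.82.
|E| < 1: demand is inelastic over this range.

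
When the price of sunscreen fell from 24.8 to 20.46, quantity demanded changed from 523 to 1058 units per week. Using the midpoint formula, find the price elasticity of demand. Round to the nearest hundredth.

%Δq = (1058 − 523)/[(523 + 1058)/2] = 535/790.5 ≈ 0.6768.
%ΔP = (20.46 − 24.8)/[(24.8 + 20.46)/2] = -4.34/22.63 ≈ -0.1918.
Arc elasticity E = %Δq/%ΔP ≈ 0.6768/-0.1918 ≈ -3.53.
|E| > 1: demand is elastic over this range.

-3.53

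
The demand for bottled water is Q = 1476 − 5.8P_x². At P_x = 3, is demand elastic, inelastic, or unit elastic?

At P_x = 3, Q = 1423.8.
dQ/dP_x = −2·5.8·P_x = −34.8.
Point elasticity E = (dQ/dP_x)·(P_x/Q) = -34.8 × 3/1423.8 ≈ -0.073.
|E| ≈ 0.073 < 1, so demand is inelastic.

inelastic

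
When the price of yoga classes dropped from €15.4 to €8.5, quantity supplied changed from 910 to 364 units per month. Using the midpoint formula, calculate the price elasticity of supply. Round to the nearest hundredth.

1.48

%Δq = (364 − 910)/[(910 + 364)/2] = -546/637 ≈ -0.8571.
%ΔP = (8.5 − 15.4)/[(15.4 + 8.5)/2] = -6.9/11.95 ≈ -0.5774.
Arc elasticity E = %Δq/%ΔP ≈ -0.8571/-0.5774 ≈ 1.48.
|E| > 1: supply is elastic over this range.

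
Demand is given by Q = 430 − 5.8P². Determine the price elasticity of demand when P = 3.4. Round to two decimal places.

-0.37

At P = 3.4, Q = 362.952.
dQ/dP = −2·5.8·P = −39.44.
Point elasticity E = (dQ/dP)·(P/Q) = -39.44 × 3.4/362.952 ≈ -0.37.
|E| < 1, so demand is inelastic at this price.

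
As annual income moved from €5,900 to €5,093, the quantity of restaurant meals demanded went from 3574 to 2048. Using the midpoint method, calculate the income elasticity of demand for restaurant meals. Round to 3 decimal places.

%ΔQ = (2048 − 3574)/[(3574+2048)/2] = -1526/2811 ≈ -0.5429.
%ΔI = (5,093 − 5,900)/[(5,900+5,093)/2] = -807/5496.5 ≈ -0.1468.
E_I = %ΔQ/%ΔI ≈ 3.697.
E_I > 1: normal good (luxury).

3.697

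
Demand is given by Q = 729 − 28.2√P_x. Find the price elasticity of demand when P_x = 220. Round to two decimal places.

-0.67

At P_x = 220, Q = 310.7264.
dQ/dP_x = −28.2/(2√P_x) = −28.2/(2·14.8324).
Point elasticity E = (dQ/dP_x)·(P_x/Q) = -0.9506 × 220/310.7264 ≈ -0.67.
|E| < 1, so demand is inelastic at this price.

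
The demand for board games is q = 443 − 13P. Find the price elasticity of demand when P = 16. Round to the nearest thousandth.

-0.885

At P = 16, q = 235.
dq/dP = −13.
Point elasticity E = (dq/dP)·(P/q) = -13 × 16/235 ≈ -0.885.
|E| < 1, so demand is inelastic at this price.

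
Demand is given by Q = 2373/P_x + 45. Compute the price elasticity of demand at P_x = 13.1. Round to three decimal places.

-0.801

At P_x = 13.1, Q = 226.145.
dQ/dP_x = −2373/P_x² = −13.8279.
Point elasticity E = (dQ/dP_x)·(P_x/Q) = -13.8279 × 13.1/226.145 ≈ -0.801.
|E| < 1, so demand is inelastic at this price.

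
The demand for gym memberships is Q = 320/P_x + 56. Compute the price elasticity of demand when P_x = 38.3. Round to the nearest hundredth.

-0.13

At P_x = 38.3, Q = 64.3551.
dQ/dP_x = −320/P_x² = −0.2181.
Point elasticity E = (dQ/dP_x)·(P_x/Q) = -0.2181 × 38.3/64.3551 ≈ -0.13.
|E| < 1, so demand is inelastic at this price.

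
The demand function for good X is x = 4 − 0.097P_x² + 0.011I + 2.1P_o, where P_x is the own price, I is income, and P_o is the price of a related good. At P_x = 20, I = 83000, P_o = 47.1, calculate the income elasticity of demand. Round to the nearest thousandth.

Substituting, x = 4 − 0.097(20)² + 0.011(83000) + 2.1(47.1) = 4 − 38.8 + 913 + 98.91 = 977.11.
∂x/∂I = +0.011, so E_I = 0.011·(83000/977.11) ≈ 0.934.
E_I ∈ (0,1): normal good (necessity).

0.934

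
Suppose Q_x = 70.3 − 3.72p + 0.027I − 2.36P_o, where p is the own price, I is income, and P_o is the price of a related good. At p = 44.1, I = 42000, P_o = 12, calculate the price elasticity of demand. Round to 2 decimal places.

-0.16

Evaluating quantity at (p, I, P_o) gives Q_x = 70.3 − 3.72(44.1) + 0.027(42000) − 2.36(12) = 70.3 − 164.052 + 1134 − 28.32 = 1011.928.
∂Q_x/∂p = −3.72, so E_p = (−3.72)·(44.1/1011.928) ≈ -0.16.
|E_p| < 1: demand is inelastic.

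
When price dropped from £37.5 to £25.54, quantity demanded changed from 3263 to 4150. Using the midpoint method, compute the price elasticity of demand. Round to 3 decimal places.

-0.631

%ΔQ = (4150 − 3263)/[(3263 + 4150)/2] = 887/3706.5 ≈ 0.2393.
%ΔP = (25.54 − 37.5)/[(37.5 + 25.54)/2] = -11.96/31.52 ≈ -0.3794.
Arc elasticity E = %ΔQ/%ΔP ≈ 0.2393/-0.3794 ≈ -0.631.
|E| < 1: demand is inelastic over this range.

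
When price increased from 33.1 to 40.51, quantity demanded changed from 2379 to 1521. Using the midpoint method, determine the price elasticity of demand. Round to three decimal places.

%ΔQ = (1521 − 2379)/[(2379 + 1521)/2] = -858/1950 ≈ -0.4400.
%ΔP = (40.51 − 33.1)/[(33.1 + 40.51)/2] = 7.41/36.805 ≈ 0.2013.
Arc elasticity E = %ΔQ/%ΔP ≈ -0.4400/0.2013 ≈ -2.185.
|E| > 1: demand is elastic over this range.

-2.185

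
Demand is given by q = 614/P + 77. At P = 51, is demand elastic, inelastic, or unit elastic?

At P = 51, q = 89.0392.
dq/dP = −614/P² = −0.2361.
Point elasticity E = (dq/dP)·(P/q) = -0.2361 × 51/89.0392 ≈ -0.135.
|E| ≈ 0.135 < 1, so demand is inelastic.

inelastic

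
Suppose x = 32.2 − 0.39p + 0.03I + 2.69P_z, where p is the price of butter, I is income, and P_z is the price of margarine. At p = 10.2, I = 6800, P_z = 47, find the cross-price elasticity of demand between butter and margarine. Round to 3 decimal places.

0.353

x = 32.2 − 0.39(10.2) + 0.03(6800) + 2.69(47) = 32.2 − 3.978 + 204 + 126.43 = 358.652.
∂x/∂P_z = +2.69, so E_xy = 2.69·(47/358.652) ≈ 0.353.
E_xy > 0: the goods are substitutes.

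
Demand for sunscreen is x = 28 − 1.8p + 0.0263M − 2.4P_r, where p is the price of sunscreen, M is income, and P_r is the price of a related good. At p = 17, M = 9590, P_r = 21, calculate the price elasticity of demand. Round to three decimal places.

Substituting, x = 28 − 1.8(17) + 0.0263(9590) − 2.4(21) = 28 − 30.6 + 252.217 − 50.4 = 199.217.
∂x/∂p = −1.8, so E_p = (−1.8)·(17/199.217) ≈ -0.154.
|E_p| < 1: demand is inelastic.

-0.154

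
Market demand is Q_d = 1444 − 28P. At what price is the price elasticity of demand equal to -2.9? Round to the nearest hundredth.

38.35

Set −bP/(a − bP) = −2.9 ⇒ bP = 2.9(a − bP) ⇒ bP(1+2.9) = 2.9·a.
P = 2.9·1444/(28·3.9) ≈ 38.35.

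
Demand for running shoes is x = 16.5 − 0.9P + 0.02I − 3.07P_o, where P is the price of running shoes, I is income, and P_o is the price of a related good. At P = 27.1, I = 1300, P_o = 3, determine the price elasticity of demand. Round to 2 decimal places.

x = 16.5 − 0.9(27.1) + 0.02(1300) − 3.07(3) = 16.5 − 24.39 + 26 − 9.21 = 8.9.
∂x/∂P = −0.9, so E_p = (−0.9)·(27.1/8.9) ≈ -2.74.
|E_p| > 1: demand is elastic.

-2.74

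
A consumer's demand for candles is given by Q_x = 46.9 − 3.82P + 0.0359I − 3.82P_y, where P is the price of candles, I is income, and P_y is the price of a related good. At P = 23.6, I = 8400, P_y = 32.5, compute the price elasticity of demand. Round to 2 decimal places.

At the given point, Q_x = 46.9 − 3.82(23.6) + 0.0359(8400) − 3.82(32.5) = 46.9 − 90.152 + 301.56 − 124.15 = 134.158.
∂Q_x/∂P = −3.82, so E_p = (−3.82)·(23.6/134.158) ≈ -0.67.
|E_p| < 1: demand is inelastic.

-0.67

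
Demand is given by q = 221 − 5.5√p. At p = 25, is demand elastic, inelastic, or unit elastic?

inelastic

At p = 25, q = 193.5.
dq/dp = −5.5/(2√p) = −5.5/(2·5).
Point elasticity E = (dq/dp)·(p/q) = -0.55 × 25/193.5 ≈ -0.071.
|E| ≈ 0.071 < 1, so demand is inelastic.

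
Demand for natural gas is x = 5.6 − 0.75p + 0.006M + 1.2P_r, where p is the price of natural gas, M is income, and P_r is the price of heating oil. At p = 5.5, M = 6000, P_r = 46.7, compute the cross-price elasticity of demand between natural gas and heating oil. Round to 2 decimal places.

Substituting, x = 5.6 − 0.75(5.5) + 0.006(6000) + 1.2(46.7) = 5.6 − 4.125 + 36 + 56.04 = 93.515.
∂x/∂P_r = +1.2, so E_xy = 1.2·(46.7/93.515) ≈ 0.60.
E_xy > 0: the goods are substitutes.

0.60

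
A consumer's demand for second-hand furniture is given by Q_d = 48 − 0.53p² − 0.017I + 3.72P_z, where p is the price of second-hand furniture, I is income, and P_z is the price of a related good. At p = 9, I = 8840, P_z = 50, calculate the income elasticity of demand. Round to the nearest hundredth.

Substituting, Q_d = 48 − 0.53(9)² − 0.017(8840) + 3.72(50) = 48 − 42.93 − 150.28 + 186 = 40.79.
∂Q_d/∂I = −0.017, so E_I = -0.017·(8840/40.79) ≈ -3.68.
E_I < 0: inferior good.

-3.68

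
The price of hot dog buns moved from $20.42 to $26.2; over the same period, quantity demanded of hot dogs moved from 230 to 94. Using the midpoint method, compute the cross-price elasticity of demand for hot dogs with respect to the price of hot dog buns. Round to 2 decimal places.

-3.39

%ΔQ_x = (94 − 230)/[(230+94)/2] = -136/162 ≈ -0.8395.
%ΔP_y = (26.2 − 20.42)/[(20.42+26.2)/2] ≈ 0.2480.
E_xy = -0.8395/0.2480 ≈ -3.39.
E_xy < 0, so hot dogs and hot dog buns are complements.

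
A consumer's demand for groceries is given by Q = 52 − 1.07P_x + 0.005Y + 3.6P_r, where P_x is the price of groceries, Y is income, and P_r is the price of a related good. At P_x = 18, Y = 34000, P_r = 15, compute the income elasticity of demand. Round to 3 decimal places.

Substituting, Q = 52 − 1.07(18) + 0.005(34000) + 3.6(15) = 52 − 19.26 + 170 + 54 = 256.74.
∂Q/∂Y = +0.005, so E_I = 0.005·(34000/256.74) ≈ 0.662.
E_I ∈ (0,1): normal good (necessity).

0.662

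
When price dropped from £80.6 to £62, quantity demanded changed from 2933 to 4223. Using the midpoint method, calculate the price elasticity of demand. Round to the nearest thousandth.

%Δq = (4223 − 2933)/[(2933 + 4223)/2] = 1290/3578 ≈ 0.3605.
%Δp = (62 − 80.6)/[(80.6 + 62)/2] = -18.6/71.3 ≈ -0.2609.
Arc elasticity E = %Δq/%Δp ≈ 0.3605/-0.2609 ≈ -1.382.
|E| > 1: demand is elastic over this range.

-1.382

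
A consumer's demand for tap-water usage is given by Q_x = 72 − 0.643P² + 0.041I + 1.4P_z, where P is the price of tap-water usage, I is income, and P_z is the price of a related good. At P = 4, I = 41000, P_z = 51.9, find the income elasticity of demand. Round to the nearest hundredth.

0.93

Q_x = 72 − 0.643(4)² + 0.041(41000) + 1.4(51.9) = 72 − 10.288 + 1681 + 72.66 = 1815.372.
∂Q_x/∂I = +0.041, so E_I = 0.041·(41000/1815.372) ≈ 0.93.
E_I ∈ (0,1): normal good (necessity).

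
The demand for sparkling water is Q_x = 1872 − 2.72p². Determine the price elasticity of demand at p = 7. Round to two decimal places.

At p = 7, Q_x = 1738.72.
dQ_x/dp = −2·2.72·p = −38.08.
Point elasticity E = (dQ_x/dp)·(p/Q_x) = -38.08 × 7/1738.72 ≈ -0.15.
|E| < 1, so demand is inelastic at this price.

-0.15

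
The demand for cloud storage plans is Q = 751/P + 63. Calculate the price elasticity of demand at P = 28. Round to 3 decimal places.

-0.299

At P = 28, Q = 89.8214.
dQ/dP = −751/P² = −0.9579.
Point elasticity E = (dQ/dP)·(P/Q) = -0.9579 × 28/89.8214 ≈ -0.299.
|E| < 1, so demand is inelastic at this price.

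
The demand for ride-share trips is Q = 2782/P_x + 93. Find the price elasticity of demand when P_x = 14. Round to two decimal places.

At P_x = 14, Q = 291.7143.
dQ/dP_x = −2782/P_x² = −14.1939.
Point elasticity E = (dQ/dP_x)·(P_x/Q) = -14.1939 × 14/291.7143 ≈ -0.68.
|E| < 1, so demand is inelastic at this price.

-0.68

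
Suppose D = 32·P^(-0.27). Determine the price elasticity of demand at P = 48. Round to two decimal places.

For a Cobb–Douglas (constant-elasticity) form D = A·P^α·…, the elasticity with respect to P equals the exponent α at every point.
Here the exponent on P is -0.27, so the price elasticity of demand is -0.27.

-0.27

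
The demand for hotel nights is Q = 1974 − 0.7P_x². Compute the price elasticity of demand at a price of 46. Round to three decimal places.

-6.011

At P_x = 46, Q = 492.8.
dQ/dP_x = −2·0.7·P_x = −64.4.
Point elasticity E = (dQ/dP_x)·(P_x/Q) = -64.4 × 46/492.8 ≈ -6.011.
|E| > 1, so demand is elastic at this price.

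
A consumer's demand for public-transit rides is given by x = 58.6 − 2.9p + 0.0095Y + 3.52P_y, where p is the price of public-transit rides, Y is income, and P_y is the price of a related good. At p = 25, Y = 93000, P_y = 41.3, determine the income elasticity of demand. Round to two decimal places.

0.87

x = 58.6 − 2.9(25) + 0.0095(93000) + 3.52(41.3) = 58.6 − 72.5 + 883.5 + 145.376 = 1014.976.
∂x/∂Y = +0.0095, so E_I = 0.0095·(93000/1014.976) ≈ 0.87.
E_I ∈ (0,1): normal good (necessity).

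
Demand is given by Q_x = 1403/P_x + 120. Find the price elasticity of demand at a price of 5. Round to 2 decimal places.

At P_x = 5, Q_x = 400.6.
dQ_x/dP_x = −1403/P_x² = −56.12.
Point elasticity E = (dQ_x/dP_x)·(P_x/Q_x) = -56.12 × 5/400.6 ≈ -0.70.
|E| < 1, so demand is inelastic at this price.

-0.70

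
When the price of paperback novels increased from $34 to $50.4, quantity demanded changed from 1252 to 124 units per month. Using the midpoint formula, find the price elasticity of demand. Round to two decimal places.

%Δq = (124 − 1252)/[(1252 + 124)/2] = -1128/688 ≈ -1.6395.
%ΔP = (50.4 − 34)/[(34 + 50.4)/2] = 16.4/42.2 ≈ 0.3886.
Arc elasticity E = %Δq/%ΔP ≈ -1.6395/0.3886 ≈ -4.22.
|E| > 1: demand is elastic over this range.

-4.22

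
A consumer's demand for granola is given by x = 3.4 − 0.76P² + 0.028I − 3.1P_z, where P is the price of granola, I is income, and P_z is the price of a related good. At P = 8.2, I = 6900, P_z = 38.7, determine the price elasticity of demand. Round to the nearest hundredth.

At the given point, x = 3.4 − 0.76(8.2)² + 0.028(6900) − 3.1(38.7) = 3.4 − 51.1024 + 193.2 − 119.97 = 25.5276.
∂x/∂P = −2·0.76·P = -12.464, so E_p = -12.464·(8.2/25.5276) ≈ -4.00.
|E_p| > 1: demand is elastic.

-4.00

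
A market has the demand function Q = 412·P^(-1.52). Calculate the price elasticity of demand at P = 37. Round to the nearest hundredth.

For a Cobb–Douglas (constant-elasticity) form Q = A·P^α·…, the elasticity with respect to P equals the exponent α at every point.
Here the exponent on P is -1.52, so the price elasticity of demand is -1.52.

-1.52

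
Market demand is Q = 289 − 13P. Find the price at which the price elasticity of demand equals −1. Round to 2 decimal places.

For linear demand Q = a − bP, E = −bP/(a − bP). |E| = 1 ⇒ bP = a − bP ⇒ P = a/(2b).
P = 289/(2·13) ≈ 11.12.

11.12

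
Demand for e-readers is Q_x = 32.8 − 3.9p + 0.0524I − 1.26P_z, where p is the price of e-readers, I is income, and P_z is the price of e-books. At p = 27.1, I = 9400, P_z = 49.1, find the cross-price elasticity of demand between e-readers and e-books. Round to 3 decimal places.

-0.173

Q_x = 32.8 − 3.9(27.1) + 0.0524(9400) − 1.26(49.1) = 32.8 − 105.69 + 492.56 − 61.866 = 357.804.
∂Q_x/∂P_z = −1.26, so E_xy = -1.26·(49.1/357.804) ≈ -0.173.
E_xy < 0: the goods are complements.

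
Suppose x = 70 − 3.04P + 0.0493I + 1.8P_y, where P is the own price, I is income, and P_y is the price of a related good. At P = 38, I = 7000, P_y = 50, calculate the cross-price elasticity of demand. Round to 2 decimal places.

0.23

First evaluate x: 70 − 3.04(38) + 0.0493(7000) + 1.8(50) = 70 − 115.52 + 345.1 + 90 = 389.58.
∂x/∂P_y = +1.8, so E_xy = 1.8·(50/389.58) ≈ 0.23.
E_xy > 0: the goods are substitutes.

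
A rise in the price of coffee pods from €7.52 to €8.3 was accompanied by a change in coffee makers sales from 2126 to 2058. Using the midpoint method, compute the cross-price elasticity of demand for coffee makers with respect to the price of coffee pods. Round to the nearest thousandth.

%ΔQ_x = (2058 − 2126)/[(2126+2058)/2] = -68/2092 ≈ -0.0325.
%ΔP_y = (8.3 − 7.52)/[(7.52+8.3)/2] ≈ 0.0986.
E_xy = -0.0325/0.0986 ≈ -0.330.
E_xy < 0, so coffee makers and coffee pods are complements.

-0.330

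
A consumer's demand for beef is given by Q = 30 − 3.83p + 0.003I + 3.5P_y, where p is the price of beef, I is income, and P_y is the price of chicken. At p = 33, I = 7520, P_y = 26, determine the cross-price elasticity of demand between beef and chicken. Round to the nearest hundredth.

At the given point, Q = 30 − 3.83(33) + 0.003(7520) + 3.5(26) = 30 − 126.39 + 22.56 + 91 = 17.17.
∂Q/∂P_y = +3.5, so E_xy = 3.5·(26/17.17) ≈ 5.30.
E_xy > 0: the goods are substitutes.

5.30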